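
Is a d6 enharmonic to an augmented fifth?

A diminished sixth spans 7 semitones; an augmented fifth spans 8.
The spans differ, so they are not enharmonic equivalents.

No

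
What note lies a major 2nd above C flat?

C up a major second is D, so the target letter is D.
From Cb, a major second is 2 semitones up: Db.

Db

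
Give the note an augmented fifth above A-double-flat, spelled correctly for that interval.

A up a perfect fifth is E, so the target letter is E.
From Abb, an augmented fifth is 8 semitones up: Eb.

Eb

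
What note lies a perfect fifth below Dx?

G##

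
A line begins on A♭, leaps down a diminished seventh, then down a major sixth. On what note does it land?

D

A diminished seventh down from Ab is B (letter B, 9 semitones down).
A major sixth down from B is D (letter D, 9 semitones down).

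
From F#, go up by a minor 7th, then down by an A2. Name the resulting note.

Db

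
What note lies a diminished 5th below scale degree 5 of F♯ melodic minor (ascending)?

F##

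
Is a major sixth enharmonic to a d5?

No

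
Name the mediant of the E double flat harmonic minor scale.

Gbb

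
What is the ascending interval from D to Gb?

The letter names run D→G, a span of 3 letter steps, so the interval is some kind of fourth.
D to Gb is 4 semitones. A perfect fourth is 5, so 4 makes it diminished.

diminished fourth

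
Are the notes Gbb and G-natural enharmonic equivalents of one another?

No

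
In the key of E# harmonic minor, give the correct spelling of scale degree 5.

Degree 5 takes the letter 4 steps above E, which is B.
In harmonic minor, degree 5 sits 7 semitones above the tonic. E# + 7 semitones is pitch class 0, spelled on B as B#.

B#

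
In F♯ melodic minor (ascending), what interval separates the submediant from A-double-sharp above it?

augmented fifth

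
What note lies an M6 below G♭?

Bbb

G down a major sixth is Bb, so the target letter is B.
From Gb, a major sixth is 9 semitones down: Bbb.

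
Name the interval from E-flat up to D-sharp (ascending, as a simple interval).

augmented seventh

Counting letters E–F–G–A–B–C–D gives a seventh.
Eb→D# = 12 semitones, 1 wider than the major seventh (11), so augmented.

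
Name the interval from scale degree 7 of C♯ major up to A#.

Scale degree 7 of C# major is B#.
B# up to A#: letters B→A make it a seventh; 10 semitones makes it minor.

minor seventh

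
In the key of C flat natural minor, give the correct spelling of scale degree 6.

The Cb natural minor scale runs Cb Db Ebb Fb Gb Abb Bbb.
Degree 6 is Abb.

Abb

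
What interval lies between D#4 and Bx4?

Counting letters D–E–F–G–A–B gives a sixth.
D#→B## = 10 semitones, 1 wider than the major sixth (9), so augmented.

augmented sixth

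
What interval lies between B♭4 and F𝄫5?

doubly diminished fifth

The letter names run B→F, a span of 4 letter steps, so the interval is some kind of fifth.
Bb to Fbb is 5 semitones. A perfect fifth is 7, so 5 makes it doubly diminished.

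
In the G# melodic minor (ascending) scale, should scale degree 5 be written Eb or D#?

D#

Each scale degree takes a distinct letter name. Degree 5 of a scale on G must use the letter D.
D# and Eb are enharmonically the same pitch, but only D# uses the letter D, so it is the correct spelling here.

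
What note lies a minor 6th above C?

Ab

A sixth above C lands on the letter A.
A minor sixth spans 8 semitones, so C moves to pitch class 8. On the letter A that is Ab.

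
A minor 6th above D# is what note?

B

D up a major sixth is B, so the target letter is B.
From D#, a minor sixth is 8 semitones up: B.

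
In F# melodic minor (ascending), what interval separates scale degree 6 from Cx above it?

major seventh

Scale degree 6 of F# melodic minor (ascending) is D#.
D# up to C##: letters D→C make it a seventh; 11 semitones makes it major.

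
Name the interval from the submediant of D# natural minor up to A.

minor seventh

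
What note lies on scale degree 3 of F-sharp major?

The F# major scale runs F# G# A# B C# D# E#.
Degree 3 is A#.

A#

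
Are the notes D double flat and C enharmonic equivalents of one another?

Yes

Dbb is pitch class 0; C is pitch class 0.
All spellings map to pitch class 0, so they are enharmonically equivalent.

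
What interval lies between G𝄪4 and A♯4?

minor second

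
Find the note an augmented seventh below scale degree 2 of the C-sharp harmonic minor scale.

Eb

Scale degree 2 of C# harmonic minor is D#.
An augmented seventh (12 semitones) below D# lands on the letter E, giving Eb.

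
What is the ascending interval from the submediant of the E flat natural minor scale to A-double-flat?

The submediant of Eb natural minor is Cb.
Cb up to Abb: letters C→A make it a sixth; 8 semitones makes it minor.

minor sixth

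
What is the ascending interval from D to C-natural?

minor seventh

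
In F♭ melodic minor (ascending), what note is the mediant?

The Fb melodic minor (ascending) scale runs Fb Gb Abb Bbb Cb Db Eb.
Degree 3 is Abb.

Abb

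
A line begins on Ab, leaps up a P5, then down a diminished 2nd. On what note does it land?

D#

A perfect fifth up from Ab is Eb (letter E, 7 semitones up).
A diminished second down from Eb is D# (letter D, 0 semitones down).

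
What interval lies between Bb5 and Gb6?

Counting letters B–C–D–E–F–G gives a sixth.
Bb→Gb = 8 semitones, 1 narrower than the major sixth (9), so minor.

minor sixth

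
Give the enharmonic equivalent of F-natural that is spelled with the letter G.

Gbb

Plain G sits 2 semitones above F, so on the letter G the same pitch needs a double flat: Gbb.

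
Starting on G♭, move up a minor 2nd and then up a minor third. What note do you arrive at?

A minor second up from Gb is Abb (letter A, 1 semitone up).
A minor third up from Abb is Cbb (letter C, 3 semitones up).

Cbb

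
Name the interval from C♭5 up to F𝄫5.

diminished fourth

Counting letters C–D–E–F gives a fourth.
Cb→Fbb = 4 semitones, 1 narrower than the perfect fourth (5), so diminished.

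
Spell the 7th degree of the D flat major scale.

Degree 7 takes the letter 6 steps above D, which is C.
In major, degree 7 sits 11 semitones above the tonic. Db + 11 semitones is pitch class 0, spelled on C as C.

C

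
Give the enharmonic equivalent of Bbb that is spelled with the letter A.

A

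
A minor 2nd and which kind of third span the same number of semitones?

doubly diminished

A minor second spans 1 semitone.
A third spanning 1 semitone is doubly diminished (the major third is 4).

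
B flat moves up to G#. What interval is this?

augmented sixth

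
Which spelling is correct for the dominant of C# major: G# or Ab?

G#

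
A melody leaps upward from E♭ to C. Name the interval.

Counting letters E–F–G–A–B–C gives a sixth.
Eb→C = 9 semitones, exactly the major sixth.

major sixth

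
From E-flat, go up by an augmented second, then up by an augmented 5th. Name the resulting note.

C##

An augmented second up from Eb is F# (letter F, 3 semitones up).
An augmented fifth up from F# is C## (letter C, 8 semitones up).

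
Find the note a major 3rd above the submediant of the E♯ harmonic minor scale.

E#

The submediant of E# harmonic minor is C#.
A major third (4 semitones) above C# lands on the letter E, giving E#.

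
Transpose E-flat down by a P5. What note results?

Ab

A fifth below E lands on the letter A.
A perfect fifth spans 7 semitones, so Eb moves to pitch class 8. On the letter A that is Ab.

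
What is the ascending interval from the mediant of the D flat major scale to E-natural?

The mediant of Db major is F.
F up to E: letters F→E make it a seventh; 11 semitones makes it major.

major seventh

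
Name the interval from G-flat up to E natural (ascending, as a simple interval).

augmented sixth

Counting letters G–A–B–C–D–E gives a sixth.
Gb→E = 10 semitones, 1 wider than the major sixth (9), so augmented.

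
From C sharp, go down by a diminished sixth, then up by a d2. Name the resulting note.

F#

A diminished sixth down from C# is E## (letter E, 7 semitones down).
A diminished second up from E## is F# (letter F, 0 semitones up).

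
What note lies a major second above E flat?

F

A second above E lands on the letter F.
A major second spans 2 semitones, so Eb moves to pitch class 5. On the letter F that is F.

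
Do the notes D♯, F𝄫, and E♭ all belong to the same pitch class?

D# = pitch class 3 and Fbb = pitch class 3 and Eb = pitch class 3 — the same pitch class, so they are enharmonic equivalents.

Yes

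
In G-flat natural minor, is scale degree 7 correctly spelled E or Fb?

Each scale degree takes a distinct letter name. Degree 7 of a scale on G must use the letter F.
Fb and E are enharmonically the same pitch, but only Fb uses the letter F, so it is the correct spelling here.

Fb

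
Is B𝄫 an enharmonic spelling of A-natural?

Bbb = pitch class 9 and A = pitch class 9 — the same pitch class, so they are enharmonic equivalents.

Yes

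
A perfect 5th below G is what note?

G down a perfect fifth is C, so the target letter is C.
From G, a perfect fifth is 7 semitones down: C.

C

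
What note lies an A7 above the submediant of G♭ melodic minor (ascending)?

D#

The submediant of Gb melodic minor (ascending) is Eb.
An augmented seventh (12 semitones) above Eb lands on the letter D, giving D#.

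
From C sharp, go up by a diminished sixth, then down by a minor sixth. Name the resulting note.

A diminished sixth up from C# is Ab (letter A, 7 semitones up).
A minor sixth down from Ab is C (letter C, 8 semitones down).

C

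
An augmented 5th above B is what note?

B up a perfect fifth is F#, so the target letter is F.
From B, an augmented fifth is 8 semitones up: F##.

F##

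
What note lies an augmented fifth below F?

Bbb

F down a perfect fifth is Bb, so the target letter is B.
From F, an augmented fifth is 8 semitones down: Bbb.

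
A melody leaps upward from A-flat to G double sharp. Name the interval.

doubly augmented seventh

Counting letters A–B–C–D–E–F–G gives a seventh.
Ab→G## = 13 semitones, 2 wider than the major seventh (11), so doubly augmented.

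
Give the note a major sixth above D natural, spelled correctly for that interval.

A sixth above D lands on the letter B.
A major sixth spans 9 semitones, so D moves to pitch class 11. On the letter B that is B.

B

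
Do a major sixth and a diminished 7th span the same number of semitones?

A major sixth spans 9 semitones; a diminished seventh spans 9.
They are enharmonically equivalent.

Yes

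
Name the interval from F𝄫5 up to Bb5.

Counting letters F–G–A–B gives a fourth.
Fbb→Bb = 7 semitones, 2 wider than the perfect fourth (5), so doubly augmented.

doubly augmented fourth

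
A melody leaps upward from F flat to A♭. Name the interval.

Counting letters F–G–A gives a third.
Fb→Ab = 4 semitones, exactly the major third.

major third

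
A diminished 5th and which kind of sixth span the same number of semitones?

doubly diminished

A diminished fifth spans 6 semitones.
A sixth spanning 6 semitones is doubly diminished (the major sixth is 9).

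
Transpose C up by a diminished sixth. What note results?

Abb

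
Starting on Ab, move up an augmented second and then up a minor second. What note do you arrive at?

An augmented second up from Ab is B (letter B, 3 semitones up).
A minor second up from B is C (letter C, 1 semitone up).

C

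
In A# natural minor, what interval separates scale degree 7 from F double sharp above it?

major seventh

Scale degree 7 of A# natural minor is G#.
G# up to F##: letters G→F make it a seventh; 11 semitones makes it major.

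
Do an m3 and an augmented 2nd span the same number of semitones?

A minor third spans 3 semitones; an augmented second spans 3.
They are enharmonically equivalent.

Yes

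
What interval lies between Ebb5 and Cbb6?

The letter names run E→C, a span of 5 letter steps, so the interval is some kind of sixth.
Ebb to Cbb is 8 semitones. A major sixth is 9, so 8 makes it minor.

minor sixth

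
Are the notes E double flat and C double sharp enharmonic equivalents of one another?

Yes

Ebb is pitch class 2; C## is pitch class 2.
All spellings map to pitch class 2, so they are enharmonically equivalent.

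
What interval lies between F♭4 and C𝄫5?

diminished fifth

Counting letters F–G–A–B–C gives a fifth.
Fb→Cbb = 6 semitones, 1 narrower than the perfect fifth (7), so diminished.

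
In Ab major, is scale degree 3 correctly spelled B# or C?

Each scale degree takes a distinct letter name. Degree 3 of a scale on A must use the letter C.
C and B# are enharmonically the same pitch, but only C uses the letter C, so it is the correct spelling here.

C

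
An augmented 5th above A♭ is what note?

E

A fifth above A lands on the letter E.
An augmented fifth spans 8 semitones, so Ab moves to pitch class 4. On the letter E that is E.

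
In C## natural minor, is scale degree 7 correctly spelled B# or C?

Each scale degree takes a distinct letter name. Degree 7 of a scale on C must use the letter B.
B# and C are enharmonically the same pitch, but only B# uses the letter B, so it is the correct spelling here.

B#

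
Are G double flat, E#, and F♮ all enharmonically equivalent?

Yes

Gbb is pitch class 5; E# is pitch class 5; F is pitch class 5.
All spellings map to pitch class 5, so they are enharmonically equivalent.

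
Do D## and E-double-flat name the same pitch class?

Two spellings are enharmonically equivalent only if they share a pitch class.
Here D## → 4, Ebb → 2; 2 ≠ 4, so they are not.

No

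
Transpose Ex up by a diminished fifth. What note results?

B#

E up a perfect fifth is B, so the target letter is B.
From E##, a diminished fifth is 6 semitones up: B#.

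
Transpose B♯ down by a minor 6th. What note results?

D##

A sixth below B lands on the letter D.
A minor sixth spans 8 semitones, so B# moves to pitch class 4. On the letter D that is D##.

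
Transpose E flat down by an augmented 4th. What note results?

E down a perfect fourth is B, so the target letter is B.
From Eb, an augmented fourth is 6 semitones down: Bbb.

Bbb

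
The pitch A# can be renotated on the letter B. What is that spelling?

Bb

Plain B sits 1 semitone above A#, so on the letter B the same pitch needs a flat: Bb.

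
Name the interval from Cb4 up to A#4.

The letter names run C→A, a span of 5 letter steps, so the interval is some kind of sixth.
Cb to A# is 11 semitones. A major sixth is 9, so 11 makes it doubly augmented.

doubly augmented sixth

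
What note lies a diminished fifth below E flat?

A fifth below E lands on the letter A.
A diminished fifth spans 6 semitones, so Eb moves to pitch class 9. On the letter A that is A.

A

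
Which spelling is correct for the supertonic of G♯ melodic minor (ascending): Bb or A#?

Each scale degree takes a distinct letter name. Degree 2 of a scale on G must use the letter A.
A# and Bb are enharmonically the same pitch, but only A# uses the letter A, so it is the correct spelling here.

A#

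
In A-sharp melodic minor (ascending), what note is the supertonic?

The A# melodic minor (ascending) scale runs A# B# C# D# E# F## G##.
Degree 2 is B#.

B#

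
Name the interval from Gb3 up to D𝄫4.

diminished fifth

Counting letters G–A–B–C–D gives a fifth.
Gb→Dbb = 6 semitones, 1 narrower than the perfect fifth (7), so diminished.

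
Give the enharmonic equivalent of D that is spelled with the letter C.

Plain C sits 2 semitones below D, so on the letter C the same pitch needs a double sharp: C##.

C##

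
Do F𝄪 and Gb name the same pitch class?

No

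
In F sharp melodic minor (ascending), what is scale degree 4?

Degree 4 takes the letter 3 steps above F, which is B.
In melodic minor (ascending), degree 4 sits 5 semitones above the tonic. F# + 5 semitones is pitch class 11, spelled on B as B.

B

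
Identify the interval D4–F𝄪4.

augmented third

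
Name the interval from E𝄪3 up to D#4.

Counting letters E–F–G–A–B–C–D gives a seventh.
E##→D# = 9 semitones, 2 narrower than the major seventh (11), so diminished.

diminished seventh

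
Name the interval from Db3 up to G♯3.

doubly augmented fourth

The letter names run D→G, a span of 3 letter steps, so the interval is some kind of fourth.
Db to G# is 7 semitones. A perfect fourth is 5, so 7 makes it doubly augmented.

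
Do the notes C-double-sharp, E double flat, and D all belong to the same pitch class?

C## = pitch class 2 and Ebb = pitch class 2 and D = pitch class 2 — the same pitch class, so they are enharmonic equivalents.

Yes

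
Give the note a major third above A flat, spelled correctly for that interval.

A third above A lands on the letter C.
A major third spans 4 semitones, so Ab moves to pitch class 0. On the letter C that is C.

C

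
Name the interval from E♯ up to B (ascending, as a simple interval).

diminished fifth

Counting letters E–F–G–A–B gives a fifth.
E#→B = 6 semitones, 1 narrower than the perfect fifth (7), so diminished.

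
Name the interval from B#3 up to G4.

Counting letters B–C–D–E–F–G gives a sixth.
B#→G = 7 semitones, 2 narrower than the major sixth (9), so diminished.

diminished sixth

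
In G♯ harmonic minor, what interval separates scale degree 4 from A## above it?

Scale degree 4 of G# harmonic minor is C#.
C# up to A##: letters C→A make it a sixth; 10 semitones makes it augmented.

augmented sixth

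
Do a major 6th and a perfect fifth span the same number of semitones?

No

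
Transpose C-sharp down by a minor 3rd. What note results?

A third below C lands on the letter A.
A minor third spans 3 semitones, so C# moves to pitch class 10. On the letter A that is A#.

A#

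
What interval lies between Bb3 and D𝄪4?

The letter names run B→D, a span of 2 letter steps, so the interval is some kind of third.
Bb to D## is 6 semitones. A major third is 4, so 6 makes it doubly augmented.

doubly augmented third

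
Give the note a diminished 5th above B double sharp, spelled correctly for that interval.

F##

A fifth above B lands on the letter F.
A diminished fifth spans 6 semitones, so B## moves to pitch class 7. On the letter F that is F##.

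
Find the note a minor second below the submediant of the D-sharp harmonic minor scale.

A#

The submediant of D# harmonic minor is B.
A minor second (1 semitone) below B lands on the letter A, giving A#.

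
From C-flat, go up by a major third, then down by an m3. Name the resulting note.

C

A major third up from Cb is Eb (letter E, 4 semitones up).
A minor third down from Eb is C (letter C, 3 semitones down).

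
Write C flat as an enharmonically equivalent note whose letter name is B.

Plain B sits at the same pitch as Cb, so on the letter B the same pitch needs a natural: B.

B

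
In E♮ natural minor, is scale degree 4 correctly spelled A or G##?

Each scale degree takes a distinct letter name. Degree 4 of a scale on E must use the letter A.
A and G## are enharmonically the same pitch, but only A uses the letter A, so it is the correct spelling here.

A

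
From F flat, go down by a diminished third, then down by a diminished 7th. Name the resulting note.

A diminished third down from Fb is D (letter D, 2 semitones down).
A diminished seventh down from D is E# (letter E, 9 semitones down).

E#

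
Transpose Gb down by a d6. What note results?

G down a major sixth is Bb, so the target letter is B.
From Gb, a diminished sixth is 7 semitones down: B.

B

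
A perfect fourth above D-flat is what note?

D up a perfect fourth is G, so the target letter is G.
From Db, a perfect fourth is 5 semitones up: Gb.

Gb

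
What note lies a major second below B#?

A#

B down a major second is A, so the target letter is A.
From B#, a major second is 2 semitones down: A#.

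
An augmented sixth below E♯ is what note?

G

A sixth below E lands on the letter G.
An augmented sixth spans 10 semitones, so E# moves to pitch class 7. On the letter G that is G.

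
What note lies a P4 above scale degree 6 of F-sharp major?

Scale degree 6 of F# major is D#.
A perfect fourth (5 semitones) above D# lands on the letter G, giving G#.

G#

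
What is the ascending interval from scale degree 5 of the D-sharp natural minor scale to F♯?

Scale degree 5 of D# natural minor is A#.
A# up to F#: letters A→F make it a sixth; 8 semitones makes it minor.

minor sixth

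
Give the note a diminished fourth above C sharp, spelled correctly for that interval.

A fourth above C lands on the letter F.
A diminished fourth spans 4 semitones, so C# moves to pitch class 5. On the letter F that is F.

F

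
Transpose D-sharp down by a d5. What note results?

D down a perfect fifth is G, so the target letter is G.
From D#, a diminished fifth is 6 semitones down: G##.

G##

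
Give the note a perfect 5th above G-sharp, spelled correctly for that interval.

D#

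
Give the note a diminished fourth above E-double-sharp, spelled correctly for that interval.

A#

A fourth above E lands on the letter A.
A diminished fourth spans 4 semitones, so E## moves to pitch class 10. On the letter A that is A#.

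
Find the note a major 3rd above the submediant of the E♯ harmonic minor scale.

E#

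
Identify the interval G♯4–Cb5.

Counting letters G–A–B–C gives a fourth.
G#→Cb = 3 semitones, 2 narrower than the perfect fourth (5), so doubly diminished.

doubly diminished fourth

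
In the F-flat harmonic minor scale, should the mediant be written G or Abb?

Each scale degree takes a distinct letter name. Degree 3 of a scale on F must use the letter A.
Abb and G are enharmonically the same pitch, but only Abb uses the letter A, so it is the correct spelling here.

Abb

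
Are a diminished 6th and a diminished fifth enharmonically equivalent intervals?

No

A diminished sixth spans 7 semitones; a diminished fifth spans 6.
The spans differ, so they are not enharmonic equivalents.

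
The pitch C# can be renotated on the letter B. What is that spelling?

B##

Plain B sits 2 semitones below C#, so on the letter B the same pitch needs a double sharp: B##.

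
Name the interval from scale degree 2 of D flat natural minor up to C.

major sixth

Scale degree 2 of Db natural minor is Eb.
Eb up to C: letters E→C make it a sixth; 9 semitones makes it major.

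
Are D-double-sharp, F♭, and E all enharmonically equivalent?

D## is pitch class 4; Fb is pitch class 4; E is pitch class 4.
All spellings map to pitch class 4, so they are enharmonically equivalent.

Yes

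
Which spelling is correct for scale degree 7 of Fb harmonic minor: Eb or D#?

Eb

Each scale degree takes a distinct letter name. Degree 7 of a scale on F must use the letter E.
Eb and D# are enharmonically the same pitch, but only Eb uses the letter E, so it is the correct spelling here.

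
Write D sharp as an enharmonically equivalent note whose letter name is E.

D# is pitch class 3. The letter E alone is pitch class 4.
To reach pitch class 3 from E requires an offset of -1 semitone, i.e. flat: Eb.

Eb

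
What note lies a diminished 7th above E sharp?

A seventh above E lands on the letter D.
A diminished seventh spans 9 semitones, so E# moves to pitch class 2. On the letter D that is D.

D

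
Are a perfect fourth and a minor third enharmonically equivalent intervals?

A perfect fourth spans 5 semitones; a minor third spans 3.
The spans differ, so they are not enharmonic equivalents.

No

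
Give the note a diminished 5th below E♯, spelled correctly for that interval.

E down a perfect fifth is A, so the target letter is A.
From E#, a diminished fifth is 6 semitones down: A##.

A##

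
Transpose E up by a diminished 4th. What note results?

Ab

E up a perfect fourth is A, so the target letter is A.
From E, a diminished fourth is 4 semitones up: Ab.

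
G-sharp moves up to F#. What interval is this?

minor seventh

The letter names run G→F, a span of 6 letter steps, so the interval is some kind of seventh.
G# to F# is 10 semitones. A major seventh is 11, so 10 makes it minor.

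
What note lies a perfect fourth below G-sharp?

D#

G down a perfect fourth is D, so the target letter is D.
From G#, a perfect fourth is 5 semitones down: D#.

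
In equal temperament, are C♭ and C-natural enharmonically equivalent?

No

Cb is pitch class 11; C is pitch class 0.
The pitch classes differ (11 vs. 0), so they are not enharmonic equivalents.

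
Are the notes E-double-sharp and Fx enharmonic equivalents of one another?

Two spellings are enharmonically equivalent only if they share a pitch class.
Here E## → 6, F## → 7; 6 ≠ 7, so they are not.

No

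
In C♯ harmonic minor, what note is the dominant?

Degree 5 takes the letter 4 steps above C, which is G.
In harmonic minor, degree 5 sits 7 semitones above the tonic. C# + 7 semitones is pitch class 8, spelled on G as G#.

G#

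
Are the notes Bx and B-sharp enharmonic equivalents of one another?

Two spellings are enharmonically equivalent only if they share a pitch class.
Here B## → 1, B# → 0; 0 ≠ 1, so they are not.

No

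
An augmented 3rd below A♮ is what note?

Fb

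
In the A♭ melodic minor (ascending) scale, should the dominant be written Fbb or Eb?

Each scale degree takes a distinct letter name. Degree 5 of a scale on A must use the letter E.
Eb and Fbb are enharmonically the same pitch, but only Eb uses the letter E, so it is the correct spelling here.

Eb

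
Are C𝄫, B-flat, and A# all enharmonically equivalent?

Cbb is pitch class 10; Bb is pitch class 10; A# is pitch class 10.
All spellings map to pitch class 10, so they are enharmonically equivalent.

Yes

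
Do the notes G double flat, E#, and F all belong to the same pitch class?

Yes

Gbb = pitch class 5 and E# = pitch class 5 and F = pitch class 5 — the same pitch class, so they are enharmonic equivalents.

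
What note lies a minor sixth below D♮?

F#

D down a major sixth is F, so the target letter is F.
From D, a minor sixth is 8 semitones down: F#.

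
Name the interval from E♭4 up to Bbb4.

The letter names run E→B, a span of 4 letter steps, so the interval is some kind of fifth.
Eb to Bbb is 6 semitones. A perfect fifth is 7, so 6 makes it diminished.

diminished fifth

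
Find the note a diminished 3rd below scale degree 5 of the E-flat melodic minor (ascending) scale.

Scale degree 5 of Eb melodic minor (ascending) is Bb.
A diminished third (2 semitones) below Bb lands on the letter G, giving G#.

G#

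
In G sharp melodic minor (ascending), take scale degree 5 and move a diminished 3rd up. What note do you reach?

F

Scale degree 5 of G# melodic minor (ascending) is D#.
A diminished third (2 semitones) above D# lands on the letter F, giving F.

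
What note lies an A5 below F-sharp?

Bb

F down a perfect fifth is Bb, so the target letter is B.
From F#, an augmented fifth is 8 semitones down: Bb.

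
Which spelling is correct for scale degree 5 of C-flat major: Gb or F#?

Each scale degree takes a distinct letter name. Degree 5 of a scale on C must use the letter G.
Gb and F# are enharmonically the same pitch, but only Gb uses the letter G, so it is the correct spelling here.

Gb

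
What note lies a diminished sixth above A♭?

Fbb

A up a major sixth is F#, so the target letter is F.
From Ab, a diminished sixth is 7 semitones up: Fbb.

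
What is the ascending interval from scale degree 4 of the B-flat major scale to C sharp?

augmented sixth

Scale degree 4 of Bb major is Eb.
Eb up to C#: letters E→C make it a sixth; 10 semitones makes it augmented.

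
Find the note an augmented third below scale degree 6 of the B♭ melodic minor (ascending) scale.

Ebb

Scale degree 6 of Bb melodic minor (ascending) is G.
An augmented third (5 semitones) below G lands on the letter E, giving Ebb.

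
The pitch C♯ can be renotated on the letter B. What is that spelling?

C# is pitch class 1. The letter B alone is pitch class 11.
To reach pitch class 1 from B requires an offset of +2 semitones, i.e. double sharp: B##.

B##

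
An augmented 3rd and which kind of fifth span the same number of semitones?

doubly diminished

An augmented third spans 5 semitones.
A fifth spanning 5 semitones is doubly diminished (the perfect fifth is 7).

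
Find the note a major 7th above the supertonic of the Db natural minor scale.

D

The supertonic of Db natural minor is Eb.
A major seventh (11 semitones) above Eb lands on the letter D, giving D.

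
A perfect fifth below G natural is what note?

G down a perfect fifth is C, so the target letter is C.
From G, a perfect fifth is 7 semitones down: C.

C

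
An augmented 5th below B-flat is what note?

A fifth below B lands on the letter E.
An augmented fifth spans 8 semitones, so Bb moves to pitch class 2. On the letter E that is Ebb.

Ebb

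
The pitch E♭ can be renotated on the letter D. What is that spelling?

Eb is pitch class 3. The letter D alone is pitch class 2.
To reach pitch class 3 from D requires an offset of +1 semitone, i.e. sharp: D#.

D#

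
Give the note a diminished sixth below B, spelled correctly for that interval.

B down a major sixth is D, so the target letter is D.
From B, a diminished sixth is 7 semitones down: D##.

D##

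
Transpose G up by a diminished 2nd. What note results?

Abb

A second above G lands on the letter A.
A diminished second spans 0 semitones, so G moves to pitch class 7. On the letter A that is Abb.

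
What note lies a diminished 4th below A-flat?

E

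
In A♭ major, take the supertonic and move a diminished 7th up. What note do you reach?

Abb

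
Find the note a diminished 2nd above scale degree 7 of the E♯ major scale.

Scale degree 7 of E# major is D##.
A diminished second (0 semitones) above D## lands on the letter E, giving E.

E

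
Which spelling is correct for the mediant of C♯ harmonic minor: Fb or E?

Each scale degree takes a distinct letter name. Degree 3 of a scale on C must use the letter E.
E and Fb are enharmonically the same pitch, but only E uses the letter E, so it is the correct spelling here.

E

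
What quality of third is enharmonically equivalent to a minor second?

doubly diminished

A minor second spans 1 semitone.
A third spanning 1 semitone is doubly diminished (the major third is 4).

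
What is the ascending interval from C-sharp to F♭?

Counting letters C–D–E–F gives a fourth.
C#→Fb = 3 semitones, 2 narrower than the perfect fourth (5), so doubly diminished.

doubly diminished fourth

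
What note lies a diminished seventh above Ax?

A up a major seventh is G#, so the target letter is G.
From A##, a diminished seventh is 9 semitones up: G#.

G#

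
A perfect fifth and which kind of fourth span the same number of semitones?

doubly augmented

A perfect fifth spans 7 semitones.
A fourth spanning 7 semitones is doubly augmented (the perfect fourth is 5).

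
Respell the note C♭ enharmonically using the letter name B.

B

Plain B sits at the same pitch as Cb, so on the letter B the same pitch needs a natural: B.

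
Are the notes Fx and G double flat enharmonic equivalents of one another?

Two spellings are enharmonically equivalent only if they share a pitch class.
Here F## → 7, Gbb → 5; 5 ≠ 7, so they are not.

No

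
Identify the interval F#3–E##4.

augmented seventh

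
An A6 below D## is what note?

F#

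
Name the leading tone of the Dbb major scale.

Cb

The Dbb major scale runs Dbb Ebb Fb Gbb Abb Bbb Cb.
Degree 7 is Cb.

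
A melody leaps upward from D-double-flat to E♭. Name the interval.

augmented second

Counting letters D–E gives a second.
Dbb→Eb = 3 semitones, 1 wider than the major second (2), so augmented.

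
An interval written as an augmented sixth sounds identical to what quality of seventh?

minor

An augmented sixth spans 10 semitones.
A seventh spanning 10 semitones is minor (the major seventh is 11).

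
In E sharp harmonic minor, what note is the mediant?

G#

The E# harmonic minor scale runs E# F## G# A# B# C# D##.
Degree 3 is G#.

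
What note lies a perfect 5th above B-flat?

B up a perfect fifth is F#, so the target letter is F.
From Bb, a perfect fifth is 7 semitones up: F.

F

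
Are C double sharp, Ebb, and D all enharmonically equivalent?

Yes

C## is pitch class 2; Ebb is pitch class 2; D is pitch class 2.
All spellings map to pitch class 2, so they are enharmonically equivalent.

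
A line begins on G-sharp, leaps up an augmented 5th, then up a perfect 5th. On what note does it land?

A##

An augmented fifth up from G# is D## (letter D, 8 semitones up).
A perfect fifth up from D## is A## (letter A, 7 semitones up).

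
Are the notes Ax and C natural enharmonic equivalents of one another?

A## is pitch class 11; C is pitch class 0.
The pitch classes differ (11 vs. 0), so they are not enharmonic equivalents.

No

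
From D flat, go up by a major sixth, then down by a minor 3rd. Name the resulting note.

A major sixth up from Db is Bb (letter B, 9 semitones up).
A minor third down from Bb is G (letter G, 3 semitones down).

G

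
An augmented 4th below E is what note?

E down a perfect fourth is B, so the target letter is B.
From E, an augmented fourth is 6 semitones down: Bb.

Bb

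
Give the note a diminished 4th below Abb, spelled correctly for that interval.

Eb

A down a perfect fourth is E, so the target letter is E.
From Abb, a diminished fourth is 4 semitones down: Eb.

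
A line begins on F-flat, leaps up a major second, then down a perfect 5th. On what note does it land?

A major second up from Fb is Gb (letter G, 2 semitones up).
A perfect fifth down from Gb is Cb (letter C, 7 semitones down).

Cb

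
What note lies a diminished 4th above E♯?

A fourth above E lands on the letter A.
A diminished fourth spans 4 semitones, so E# moves to pitch class 9. On the letter A that is A.

A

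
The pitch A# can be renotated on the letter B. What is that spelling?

Bb

Plain B sits 1 semitone above A#, so on the letter B the same pitch needs a flat: Bb.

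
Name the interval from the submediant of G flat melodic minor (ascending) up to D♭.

The submediant of Gb melodic minor (ascending) is Eb.
Eb up to Db: letters E→D make it a seventh; 10 semitones makes it minor.

minor seventh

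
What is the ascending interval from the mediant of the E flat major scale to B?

major third

The mediant of Eb major is G.
G up to B: letters G→B make it a third; 4 semitones makes it major.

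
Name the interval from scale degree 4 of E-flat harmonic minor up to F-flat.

minor sixth

Scale degree 4 of Eb harmonic minor is Ab.
Ab up to Fb: letters A→F make it a sixth; 8 semitones makes it minor.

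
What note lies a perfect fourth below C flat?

Gb

A fourth below C lands on the letter G.
A perfect fourth spans 5 semitones, so Cb moves to pitch class 6. On the letter G that is Gb.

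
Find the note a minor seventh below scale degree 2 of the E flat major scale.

G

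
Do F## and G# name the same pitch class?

F## is pitch class 7; G# is pitch class 8.
The pitch classes differ (7 vs. 8), so they are not enharmonic equivalents.

No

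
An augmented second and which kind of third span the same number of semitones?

An augmented second spans 3 semitones.
A third spanning 3 semitones is minor (the major third is 4).

minor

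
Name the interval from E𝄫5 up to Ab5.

augmented fourth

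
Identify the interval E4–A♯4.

augmented fourth

Counting letters E–F–G–A gives a fourth.
E→A# = 6 semitones, 1 wider than the perfect fourth (5), so augmented.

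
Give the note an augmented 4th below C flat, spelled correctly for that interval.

Gbb

C down a perfect fourth is G, so the target letter is G.
From Cb, an augmented fourth is 6 semitones down: Gbb.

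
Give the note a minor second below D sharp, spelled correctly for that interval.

C##

D down a major second is C, so the target letter is C.
From D#, a minor second is 1 semitone down: C##.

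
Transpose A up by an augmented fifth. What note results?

E#

A up a perfect fifth is E, so the target letter is E.
From A, an augmented fifth is 8 semitones up: E#.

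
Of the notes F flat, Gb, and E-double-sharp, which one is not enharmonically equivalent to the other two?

Fb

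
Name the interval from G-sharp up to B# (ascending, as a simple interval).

The letter names run G→B, a span of 2 letter steps, so the interval is some kind of third.
G# to B# is 4 semitones. A major third is 4, so 4 makes it major.

major third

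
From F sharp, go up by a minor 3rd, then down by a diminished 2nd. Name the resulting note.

A minor third up from F# is A (letter A, 3 semitones up).
A diminished second down from A is G## (letter G, 0 semitones down).

G##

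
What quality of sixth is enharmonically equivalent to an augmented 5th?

An augmented fifth spans 8 semitones.
A sixth spanning 8 semitones is minor (the major sixth is 9).

minor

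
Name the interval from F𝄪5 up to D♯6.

minor sixth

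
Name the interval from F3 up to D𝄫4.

The letter names run F→D, a span of 5 letter steps, so the interval is some kind of sixth.
F to Dbb is 7 semitones. A major sixth is 9, so 7 makes it diminished.

diminished sixth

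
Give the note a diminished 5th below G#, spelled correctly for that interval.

C##

G down a perfect fifth is C, so the target letter is C.
From G#, a diminished fifth is 6 semitones down: C##.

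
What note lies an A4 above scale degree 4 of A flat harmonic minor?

Scale degree 4 of Ab harmonic minor is Db.
An augmented fourth (6 semitones) above Db lands on the letter G, giving G.

G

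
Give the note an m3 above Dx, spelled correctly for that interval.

D up a major third is F#, so the target letter is F.
From D##, a minor third is 3 semitones up: F##.

F##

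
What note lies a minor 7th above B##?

A##

B up a major seventh is A#, so the target letter is A.
From B##, a minor seventh is 10 semitones up: A##.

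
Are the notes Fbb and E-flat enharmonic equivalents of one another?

Yes

Fbb = pitch class 3 and Eb = pitch class 3 — the same pitch class, so they are enharmonic equivalents.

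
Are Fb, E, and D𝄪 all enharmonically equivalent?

Fb is pitch class 4; E is pitch class 4; D## is pitch class 4.
All spellings map to pitch class 4, so they are enharmonically equivalent.

Yes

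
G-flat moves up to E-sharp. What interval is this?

Counting letters G–A–B–C–D–E gives a sixth.
Gb→E# = 11 semitones, 2 wider than the major sixth (9), so doubly augmented.

doubly augmented sixth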